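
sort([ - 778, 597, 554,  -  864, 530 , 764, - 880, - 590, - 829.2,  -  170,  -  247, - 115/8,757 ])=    [-880, - 864,  -  829.2,-778, - 590,-247, - 170, - 115/8,530, 554, 597, 757, 764]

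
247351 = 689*359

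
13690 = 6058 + 7632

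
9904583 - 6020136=3884447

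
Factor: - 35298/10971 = -2^1 * 23^(-1 )*37^1 = - 74/23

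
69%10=9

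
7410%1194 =246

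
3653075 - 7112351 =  - 3459276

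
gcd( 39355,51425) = 85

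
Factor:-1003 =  - 17^1*59^1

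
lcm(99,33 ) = 99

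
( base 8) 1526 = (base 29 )10d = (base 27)14h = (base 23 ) 1e3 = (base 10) 854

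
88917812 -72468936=16448876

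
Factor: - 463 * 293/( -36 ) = 2^(- 2)*3^( - 2)*293^1*463^1 = 135659/36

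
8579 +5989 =14568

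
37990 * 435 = 16525650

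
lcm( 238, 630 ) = 10710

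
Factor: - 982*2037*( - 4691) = 2^1*3^1*7^1*97^1*491^1 * 4691^1=9383566794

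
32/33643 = 32/33643 =0.00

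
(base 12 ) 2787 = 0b1000111010111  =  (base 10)4567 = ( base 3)20021011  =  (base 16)11d7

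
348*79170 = 27551160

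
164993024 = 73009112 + 91983912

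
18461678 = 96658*191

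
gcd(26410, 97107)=1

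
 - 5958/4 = - 2979/2  =  -  1489.50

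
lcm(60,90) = 180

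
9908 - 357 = 9551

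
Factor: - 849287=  - 857^1*991^1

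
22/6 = 3 + 2/3 = 3.67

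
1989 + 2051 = 4040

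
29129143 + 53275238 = 82404381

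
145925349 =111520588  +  34404761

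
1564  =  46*34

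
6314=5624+690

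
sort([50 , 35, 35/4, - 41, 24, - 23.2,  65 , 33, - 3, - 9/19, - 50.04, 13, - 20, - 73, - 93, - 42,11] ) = [ - 93,-73, - 50.04, - 42,-41, - 23.2,-20,-3, - 9/19, 35/4, 11,13,  24 , 33, 35,50 , 65]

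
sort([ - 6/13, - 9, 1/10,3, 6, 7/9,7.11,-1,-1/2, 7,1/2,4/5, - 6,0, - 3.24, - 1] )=[ - 9, - 6, - 3.24, - 1, - 1, - 1/2, - 6/13,0, 1/10, 1/2,7/9,4/5,3,6, 7, 7.11] 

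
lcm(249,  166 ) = 498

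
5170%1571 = 457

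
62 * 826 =51212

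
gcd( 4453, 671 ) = 61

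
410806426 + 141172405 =551978831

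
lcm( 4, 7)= 28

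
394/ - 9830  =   - 1 + 4718/4915 =- 0.04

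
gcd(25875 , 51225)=75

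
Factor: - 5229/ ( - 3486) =2^ (-1 )*3^1 = 3/2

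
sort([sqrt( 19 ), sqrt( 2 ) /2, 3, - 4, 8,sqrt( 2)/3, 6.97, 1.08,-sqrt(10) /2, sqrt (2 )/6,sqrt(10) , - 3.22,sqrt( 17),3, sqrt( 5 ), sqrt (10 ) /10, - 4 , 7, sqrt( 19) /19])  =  [- 4, - 4,-3.22, - sqrt( 10 )/2,sqrt ( 19 ) /19, sqrt( 2 ) /6, sqrt(10)/10,sqrt( 2 ) /3,sqrt(2)/2,1.08, sqrt( 5 ), 3,3 , sqrt( 10 ), sqrt( 17), sqrt(19 ), 6.97, 7, 8 ]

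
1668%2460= 1668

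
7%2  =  1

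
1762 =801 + 961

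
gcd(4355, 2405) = 65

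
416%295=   121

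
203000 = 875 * 232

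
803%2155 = 803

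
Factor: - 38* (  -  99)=2^1*3^2*11^1 * 19^1 = 3762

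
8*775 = 6200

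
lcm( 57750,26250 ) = 288750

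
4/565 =4/565 = 0.01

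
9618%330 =48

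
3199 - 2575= 624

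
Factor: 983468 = 2^2* 53^1*4639^1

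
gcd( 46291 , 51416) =1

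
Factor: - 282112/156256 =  - 2^4 * 29^1*257^(-1 )  =  - 464/257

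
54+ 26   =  80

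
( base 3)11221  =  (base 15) 8d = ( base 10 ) 133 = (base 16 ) 85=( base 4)2011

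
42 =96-54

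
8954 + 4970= 13924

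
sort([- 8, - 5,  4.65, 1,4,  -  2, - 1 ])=[ - 8,-5, - 2, - 1, 1, 4, 4.65]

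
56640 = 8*7080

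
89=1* 89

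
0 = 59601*0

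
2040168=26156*78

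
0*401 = 0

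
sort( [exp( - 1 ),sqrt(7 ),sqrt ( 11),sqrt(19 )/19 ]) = [ sqrt(19)/19,exp(-1 ),sqrt(7), sqrt(11) ]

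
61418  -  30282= 31136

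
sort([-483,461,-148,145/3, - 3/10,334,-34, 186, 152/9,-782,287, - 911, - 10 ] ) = [ - 911 , - 782, -483, -148, - 34, - 10, - 3/10, 152/9,  145/3,186,287, 334,461 ]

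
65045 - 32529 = 32516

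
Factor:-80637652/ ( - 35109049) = 2^2*37^1*41^1*97^1*137^1*35109049^( - 1 ) 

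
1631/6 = 1631/6 = 271.83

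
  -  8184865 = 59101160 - 67286025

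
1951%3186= 1951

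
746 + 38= 784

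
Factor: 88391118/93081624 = 2^( - 2)*787^1*  18719^1*3878401^( - 1) = 14731853/15513604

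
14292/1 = 14292 = 14292.00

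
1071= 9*119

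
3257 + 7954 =11211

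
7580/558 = 13 + 163/279 = 13.58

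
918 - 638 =280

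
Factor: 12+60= 72  =  2^3*3^2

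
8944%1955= 1124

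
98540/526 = 187+ 89/263 =187.34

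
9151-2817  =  6334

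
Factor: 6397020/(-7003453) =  - 2^2*3^2*5^1 * 7^1*43^( - 1 )*271^( - 1)*601^( - 1)*5077^1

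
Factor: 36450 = 2^1*3^6*5^2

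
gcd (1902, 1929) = 3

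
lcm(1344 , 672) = 1344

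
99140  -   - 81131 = 180271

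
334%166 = 2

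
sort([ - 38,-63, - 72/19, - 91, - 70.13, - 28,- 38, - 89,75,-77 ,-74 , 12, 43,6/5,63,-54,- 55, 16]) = [-91, - 89, - 77, - 74, - 70.13, - 63, - 55, - 54, -38 , - 38, - 28, - 72/19, 6/5,12,16, 43, 63, 75]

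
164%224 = 164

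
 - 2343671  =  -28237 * 83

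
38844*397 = 15421068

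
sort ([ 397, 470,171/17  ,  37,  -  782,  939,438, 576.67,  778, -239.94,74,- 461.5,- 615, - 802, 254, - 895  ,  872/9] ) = [ - 895,- 802, - 782,  -  615,-461.5,  -  239.94, 171/17, 37, 74,872/9,254, 397, 438, 470, 576.67,  778 , 939]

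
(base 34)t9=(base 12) 6ab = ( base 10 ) 995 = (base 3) 1100212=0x3E3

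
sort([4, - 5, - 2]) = [-5, -2 , 4 ] 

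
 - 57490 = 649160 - 706650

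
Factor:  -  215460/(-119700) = 9/5 = 3^2*5^(  -  1 )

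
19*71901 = 1366119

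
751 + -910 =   -  159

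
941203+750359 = 1691562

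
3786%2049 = 1737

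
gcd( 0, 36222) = 36222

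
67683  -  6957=60726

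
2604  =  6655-4051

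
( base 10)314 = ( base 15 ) 15E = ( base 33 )9h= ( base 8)472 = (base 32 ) 9q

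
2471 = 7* 353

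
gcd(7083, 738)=9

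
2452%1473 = 979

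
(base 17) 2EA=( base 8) 1472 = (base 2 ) 1100111010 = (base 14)430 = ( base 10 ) 826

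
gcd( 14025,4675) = 4675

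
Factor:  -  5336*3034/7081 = -16189424/7081= - 2^4 * 23^1 * 29^1 * 37^1 *41^1*73^( - 1 )*97^(-1 )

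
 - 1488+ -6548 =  - 8036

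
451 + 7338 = 7789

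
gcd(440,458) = 2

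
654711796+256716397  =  911428193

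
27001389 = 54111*499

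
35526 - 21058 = 14468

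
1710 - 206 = 1504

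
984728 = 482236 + 502492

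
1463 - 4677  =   - 3214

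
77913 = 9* 8657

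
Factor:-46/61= - 2^1*23^1*61^( -1)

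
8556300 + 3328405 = 11884705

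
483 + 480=963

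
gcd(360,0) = 360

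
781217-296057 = 485160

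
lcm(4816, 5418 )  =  43344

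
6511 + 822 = 7333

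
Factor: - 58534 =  - 2^1*7^1*37^1*113^1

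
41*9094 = 372854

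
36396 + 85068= 121464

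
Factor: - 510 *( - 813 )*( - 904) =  - 374825520 = - 2^4*3^2*5^1*17^1*113^1*271^1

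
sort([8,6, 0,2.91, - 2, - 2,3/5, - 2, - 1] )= [ - 2, - 2, - 2, - 1,  0,3/5,2.91,6, 8]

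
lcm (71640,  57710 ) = 2077560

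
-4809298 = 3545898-8355196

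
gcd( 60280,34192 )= 8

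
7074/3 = 2358=2358.00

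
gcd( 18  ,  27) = 9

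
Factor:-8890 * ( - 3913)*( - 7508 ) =-261177567560 = -  2^3*5^1 * 7^2*13^1*43^1*127^1*1877^1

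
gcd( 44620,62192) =92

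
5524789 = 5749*961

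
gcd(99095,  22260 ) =5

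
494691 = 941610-446919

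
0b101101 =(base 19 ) 27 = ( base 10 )45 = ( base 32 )1d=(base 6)113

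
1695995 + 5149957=6845952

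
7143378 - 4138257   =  3005121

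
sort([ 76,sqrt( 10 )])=[sqrt(10), 76]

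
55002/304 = 27501/152 =180.93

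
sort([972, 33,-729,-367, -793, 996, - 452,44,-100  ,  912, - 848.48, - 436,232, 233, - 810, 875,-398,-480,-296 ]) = [ - 848.48,  -  810, - 793,-729,- 480, - 452,-436, - 398, - 367,-296,- 100,33, 44, 232 , 233 , 875, 912, 972, 996] 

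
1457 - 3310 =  - 1853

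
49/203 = 7/29 = 0.24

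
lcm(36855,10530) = 73710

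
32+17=49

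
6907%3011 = 885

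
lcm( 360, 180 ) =360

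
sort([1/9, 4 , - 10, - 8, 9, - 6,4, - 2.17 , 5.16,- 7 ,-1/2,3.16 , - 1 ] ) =[ - 10,-8, - 7,-6,  -  2.17 ,-1, - 1/2,1/9,3.16,4  ,  4, 5.16,  9]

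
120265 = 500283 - 380018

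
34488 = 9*3832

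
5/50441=5/50441= 0.00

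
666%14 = 8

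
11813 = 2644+9169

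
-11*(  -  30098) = 331078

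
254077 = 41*6197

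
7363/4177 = 1 + 3186/4177 = 1.76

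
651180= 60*10853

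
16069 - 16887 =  - 818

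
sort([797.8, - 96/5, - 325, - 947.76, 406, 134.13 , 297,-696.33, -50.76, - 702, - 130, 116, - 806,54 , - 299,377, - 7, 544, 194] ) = [ - 947.76, - 806, - 702,  -  696.33, - 325, - 299, - 130,- 50.76, - 96/5, - 7,54, 116,134.13, 194, 297,377,406, 544, 797.8 ] 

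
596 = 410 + 186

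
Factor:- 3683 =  - 29^1*127^1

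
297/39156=99/13052 = 0.01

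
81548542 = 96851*842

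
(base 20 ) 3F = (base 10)75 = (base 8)113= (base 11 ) 69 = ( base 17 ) 47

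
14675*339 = 4974825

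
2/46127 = 2/46127 =0.00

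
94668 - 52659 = 42009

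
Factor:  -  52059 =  - 3^1* 7^1*37^1*67^1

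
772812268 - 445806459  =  327005809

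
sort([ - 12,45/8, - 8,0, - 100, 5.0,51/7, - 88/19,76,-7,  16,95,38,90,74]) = [-100, - 12, - 8,- 7,-88/19, 0, 5.0, 45/8,51/7,16,38,  74, 76,90,95 ]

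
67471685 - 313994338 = -246522653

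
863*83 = 71629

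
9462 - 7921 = 1541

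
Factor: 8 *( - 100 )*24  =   -19200 = -2^8*3^1*5^2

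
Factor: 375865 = 5^1*7^1*10739^1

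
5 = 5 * 1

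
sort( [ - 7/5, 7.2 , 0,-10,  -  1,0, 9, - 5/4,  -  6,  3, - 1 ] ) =[ - 10, - 6, - 7/5 ,- 5/4 , - 1, - 1, 0 , 0, 3, 7.2,  9]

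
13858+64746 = 78604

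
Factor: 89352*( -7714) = -689261328 = -2^4* 3^2*7^1 *17^1 * 19^1 *29^1*73^1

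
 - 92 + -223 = - 315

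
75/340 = 15/68 = 0.22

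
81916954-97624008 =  - 15707054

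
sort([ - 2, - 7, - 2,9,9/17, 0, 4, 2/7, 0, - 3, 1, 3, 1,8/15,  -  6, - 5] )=[ - 7, - 6, - 5 , - 3,  -  2, - 2,0,0, 2/7, 9/17, 8/15, 1, 1, 3, 4, 9]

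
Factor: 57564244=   2^2*17^1 * 71^1*11923^1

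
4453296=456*9766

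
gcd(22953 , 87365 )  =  1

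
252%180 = 72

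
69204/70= 988 + 22/35 = 988.63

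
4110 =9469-5359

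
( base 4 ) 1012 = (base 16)46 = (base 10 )70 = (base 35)20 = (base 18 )3g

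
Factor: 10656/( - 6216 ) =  - 2^2*3^1*7^( - 1 ) = - 12/7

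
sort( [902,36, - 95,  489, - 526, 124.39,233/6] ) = [ - 526, - 95,36, 233/6,124.39,489, 902]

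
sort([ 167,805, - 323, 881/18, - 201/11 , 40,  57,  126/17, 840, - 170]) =[ - 323,  -  170,  -  201/11, 126/17, 40, 881/18 , 57, 167 , 805,840 ] 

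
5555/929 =5 + 910/929 = 5.98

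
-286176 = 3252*( - 88 ) 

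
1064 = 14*76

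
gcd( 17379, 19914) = 3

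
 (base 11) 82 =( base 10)90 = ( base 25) 3f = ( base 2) 1011010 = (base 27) 39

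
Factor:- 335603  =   - 67^1*5009^1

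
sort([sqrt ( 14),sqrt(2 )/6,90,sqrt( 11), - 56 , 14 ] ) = [ - 56,sqrt( 2)/6, sqrt (11 ),sqrt( 14 ), 14, 90]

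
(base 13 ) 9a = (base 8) 177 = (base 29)4B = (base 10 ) 127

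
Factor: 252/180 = 5^(-1 )*7^1 =7/5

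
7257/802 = 7257/802 = 9.05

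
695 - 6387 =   -  5692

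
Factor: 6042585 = 3^1*5^1*29^2*479^1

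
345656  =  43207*8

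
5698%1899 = 1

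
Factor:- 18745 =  - 5^1* 23^1*163^1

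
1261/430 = 1261/430 = 2.93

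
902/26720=451/13360 =0.03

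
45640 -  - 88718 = 134358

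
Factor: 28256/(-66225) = - 2^5*3^( - 1) * 5^( - 2) = - 32/75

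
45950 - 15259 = 30691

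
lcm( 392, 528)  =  25872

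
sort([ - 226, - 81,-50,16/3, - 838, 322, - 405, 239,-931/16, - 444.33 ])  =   [ - 838, - 444.33, - 405, - 226, - 81, - 931/16, - 50, 16/3, 239,322]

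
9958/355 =9958/355 =28.05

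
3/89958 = 1/29986 =0.00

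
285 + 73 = 358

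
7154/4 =1788  +  1/2 = 1788.50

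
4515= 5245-730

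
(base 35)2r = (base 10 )97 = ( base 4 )1201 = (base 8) 141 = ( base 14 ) 6D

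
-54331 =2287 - 56618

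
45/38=1 + 7/38 = 1.18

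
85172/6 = 14195  +  1/3 = 14195.33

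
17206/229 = 17206/229=75.14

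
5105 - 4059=1046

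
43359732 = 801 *54132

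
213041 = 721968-508927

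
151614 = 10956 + 140658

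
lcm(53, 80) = 4240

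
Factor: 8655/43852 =2^( - 2)*3^1*5^1*19^( - 1 ) = 15/76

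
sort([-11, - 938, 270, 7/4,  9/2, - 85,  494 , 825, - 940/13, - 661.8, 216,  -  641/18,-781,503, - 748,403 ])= [ - 938,-781,-748, - 661.8, - 85, - 940/13, - 641/18,- 11, 7/4, 9/2,216,270,403,  494,  503, 825 ]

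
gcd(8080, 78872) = 8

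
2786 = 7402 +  - 4616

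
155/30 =5 + 1/6 = 5.17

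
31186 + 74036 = 105222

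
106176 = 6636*16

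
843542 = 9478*89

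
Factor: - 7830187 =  - 7830187^1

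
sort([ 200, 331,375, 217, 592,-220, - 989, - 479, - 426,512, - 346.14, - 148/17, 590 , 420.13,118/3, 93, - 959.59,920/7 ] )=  [ - 989, - 959.59 , - 479 , - 426, - 346.14 , - 220, - 148/17, 118/3,  93,920/7,  200, 217, 331,375, 420.13, 512, 590, 592] 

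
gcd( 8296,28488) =8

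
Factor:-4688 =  - 2^4* 293^1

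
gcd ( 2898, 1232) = 14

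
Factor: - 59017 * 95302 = -2^1 * 7^1*17^1*2803^1 * 8431^1=- 5624438134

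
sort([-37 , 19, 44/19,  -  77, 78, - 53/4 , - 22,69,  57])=[ - 77, - 37,-22, - 53/4, 44/19,19, 57, 69,78]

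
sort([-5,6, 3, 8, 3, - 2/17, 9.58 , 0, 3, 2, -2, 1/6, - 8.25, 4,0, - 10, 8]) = [ - 10, - 8.25, - 5, - 2, - 2/17,  0,0,1/6,  2, 3 , 3, 3, 4,  6,8, 8,9.58 ] 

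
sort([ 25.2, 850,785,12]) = [ 12,25.2,785, 850]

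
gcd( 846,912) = 6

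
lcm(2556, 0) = 0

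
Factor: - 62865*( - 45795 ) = 3^3 * 5^2* 11^1*43^1*71^1*127^1 = 2878902675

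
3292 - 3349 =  -57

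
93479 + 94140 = 187619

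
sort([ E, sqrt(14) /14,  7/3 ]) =[sqrt( 14 ) /14,7/3,E]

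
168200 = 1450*116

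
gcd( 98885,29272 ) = 1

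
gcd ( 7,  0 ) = 7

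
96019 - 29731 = 66288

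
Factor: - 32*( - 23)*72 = 2^8*3^2*23^1 = 52992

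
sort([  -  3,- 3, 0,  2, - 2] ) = [-3, - 3,- 2,0,2 ] 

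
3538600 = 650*5444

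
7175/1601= 7175/1601=4.48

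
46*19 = 874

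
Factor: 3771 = 3^2 * 419^1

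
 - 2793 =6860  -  9653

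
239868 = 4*59967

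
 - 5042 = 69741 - 74783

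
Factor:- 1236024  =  -2^3*3^2  *  17167^1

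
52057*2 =104114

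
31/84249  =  31/84249 = 0.00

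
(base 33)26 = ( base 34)24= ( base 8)110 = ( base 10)72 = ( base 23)33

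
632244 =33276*19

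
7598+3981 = 11579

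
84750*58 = 4915500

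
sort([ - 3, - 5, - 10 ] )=[-10, - 5, - 3]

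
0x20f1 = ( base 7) 33405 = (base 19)146G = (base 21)J2C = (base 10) 8433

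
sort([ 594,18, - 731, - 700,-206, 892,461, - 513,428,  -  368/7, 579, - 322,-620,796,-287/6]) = [ - 731, - 700 ,- 620, - 513 ,-322, - 206,  -  368/7, - 287/6, 18, 428, 461, 579, 594,796  ,  892]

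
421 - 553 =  - 132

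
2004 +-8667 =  - 6663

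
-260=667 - 927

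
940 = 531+409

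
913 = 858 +55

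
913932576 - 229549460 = 684383116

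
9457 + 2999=12456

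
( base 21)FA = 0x145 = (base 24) DD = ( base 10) 325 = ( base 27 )c1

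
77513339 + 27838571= 105351910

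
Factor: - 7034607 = -3^5*  28949^1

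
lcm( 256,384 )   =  768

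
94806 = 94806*1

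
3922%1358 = 1206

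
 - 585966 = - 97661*6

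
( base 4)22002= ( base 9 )783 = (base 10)642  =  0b1010000010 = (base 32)K2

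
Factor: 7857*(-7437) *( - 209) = 12212394381=3^5*11^1*19^1*37^1 * 67^1*97^1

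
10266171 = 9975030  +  291141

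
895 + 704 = 1599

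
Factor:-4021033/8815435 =  -  5^(-1 ) *17^(-1)*37^( - 1)*2803^( - 1)*4021033^1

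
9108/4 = 2277= 2277.00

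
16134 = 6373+9761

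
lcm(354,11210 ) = 33630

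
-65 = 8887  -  8952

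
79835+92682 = 172517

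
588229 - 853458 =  - 265229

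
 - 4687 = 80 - 4767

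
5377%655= 137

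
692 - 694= - 2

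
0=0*153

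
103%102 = 1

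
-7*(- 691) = 4837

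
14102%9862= 4240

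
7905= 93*85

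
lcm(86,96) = 4128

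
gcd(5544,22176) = 5544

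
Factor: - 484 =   -  2^2*11^2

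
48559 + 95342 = 143901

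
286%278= 8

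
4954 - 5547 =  - 593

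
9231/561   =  181/11= 16.45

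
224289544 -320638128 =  - 96348584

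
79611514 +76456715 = 156068229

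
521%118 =49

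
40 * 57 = 2280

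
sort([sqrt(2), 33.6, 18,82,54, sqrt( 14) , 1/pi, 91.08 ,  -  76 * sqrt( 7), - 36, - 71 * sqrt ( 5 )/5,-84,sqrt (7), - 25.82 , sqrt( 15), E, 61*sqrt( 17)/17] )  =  [-76*sqrt( 7),  -  84,-36,-71*sqrt( 5 ) /5 ,-25.82, 1/pi, sqrt(2 ) , sqrt (7), E, sqrt(14),  sqrt(15 ), 61*sqrt(17 ) /17, 18, 33.6, 54, 82, 91.08 ] 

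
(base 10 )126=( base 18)70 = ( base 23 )5b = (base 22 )5g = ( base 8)176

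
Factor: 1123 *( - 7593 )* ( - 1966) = 16763962074  =  2^1*3^1*983^1*1123^1*2531^1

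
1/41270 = 1/41270 = 0.00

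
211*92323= 19480153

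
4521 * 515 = 2328315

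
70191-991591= - 921400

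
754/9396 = 13/162 = 0.08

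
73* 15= 1095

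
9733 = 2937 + 6796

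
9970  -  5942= 4028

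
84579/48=28193/16 = 1762.06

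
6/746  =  3/373  =  0.01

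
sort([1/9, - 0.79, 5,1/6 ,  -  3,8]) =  [ - 3 , - 0.79, 1/9, 1/6 , 5 , 8] 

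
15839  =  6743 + 9096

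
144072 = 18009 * 8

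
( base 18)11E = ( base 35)A6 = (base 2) 101100100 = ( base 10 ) 356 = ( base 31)bf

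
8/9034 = 4/4517=0.00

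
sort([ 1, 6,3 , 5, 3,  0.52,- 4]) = [-4, 0.52,  1, 3,3, 5, 6] 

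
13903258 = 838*16591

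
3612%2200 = 1412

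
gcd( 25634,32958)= 3662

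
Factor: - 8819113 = -8819113^1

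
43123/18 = 43123/18= 2395.72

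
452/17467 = 452/17467 = 0.03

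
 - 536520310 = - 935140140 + 398619830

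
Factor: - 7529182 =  - 2^1*3764591^1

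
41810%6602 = 2198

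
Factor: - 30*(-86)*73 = 188340  =  2^2*3^1  *5^1*43^1 *73^1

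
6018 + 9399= 15417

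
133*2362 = 314146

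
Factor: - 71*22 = - 2^1*11^1*71^1 = - 1562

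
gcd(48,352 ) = 16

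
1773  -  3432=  - 1659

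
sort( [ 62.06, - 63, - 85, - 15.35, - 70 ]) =[ - 85, - 70, - 63,-15.35,62.06]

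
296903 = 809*367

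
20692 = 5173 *4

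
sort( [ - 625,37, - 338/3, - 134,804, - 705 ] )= [ - 705,-625, - 134, - 338/3, 37,804] 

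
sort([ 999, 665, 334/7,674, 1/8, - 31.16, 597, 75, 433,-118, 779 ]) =[ - 118, - 31.16,1/8,334/7, 75, 433,597, 665, 674, 779,  999] 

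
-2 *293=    - 586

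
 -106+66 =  - 40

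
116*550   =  63800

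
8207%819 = 17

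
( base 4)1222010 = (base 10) 6788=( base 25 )ald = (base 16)1A84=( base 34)5tm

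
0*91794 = 0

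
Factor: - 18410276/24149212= -47^1*67^( - 1)*251^( -1)*359^( - 1 )*97927^1 = - 4602569/6037303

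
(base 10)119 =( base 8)167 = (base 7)230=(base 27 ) 4B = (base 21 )5e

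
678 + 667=1345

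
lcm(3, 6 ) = 6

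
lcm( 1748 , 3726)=141588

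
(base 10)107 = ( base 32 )3B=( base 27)3Q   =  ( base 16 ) 6B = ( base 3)10222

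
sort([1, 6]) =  [ 1,6 ] 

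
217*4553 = 988001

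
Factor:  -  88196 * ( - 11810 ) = 2^3*5^1*17^1*1181^1*1297^1 = 1041594760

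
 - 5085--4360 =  - 725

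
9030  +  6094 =15124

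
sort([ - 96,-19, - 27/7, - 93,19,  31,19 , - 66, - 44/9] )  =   [ - 96,  -  93, - 66, - 19,-44/9, - 27/7,19,19,31] 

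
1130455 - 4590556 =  - 3460101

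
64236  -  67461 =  - 3225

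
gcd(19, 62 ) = 1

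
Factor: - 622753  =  -401^1*1553^1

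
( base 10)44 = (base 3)1122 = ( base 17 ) 2A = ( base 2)101100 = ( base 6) 112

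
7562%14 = 2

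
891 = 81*11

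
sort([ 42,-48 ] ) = [ -48,42 ] 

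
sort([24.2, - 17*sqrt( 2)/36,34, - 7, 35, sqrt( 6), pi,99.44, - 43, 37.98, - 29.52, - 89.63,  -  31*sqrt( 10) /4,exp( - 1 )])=[  -  89.63, - 43, - 29.52,  -  31*sqrt(10) /4, - 7, - 17*sqrt(2 ) /36, exp( - 1 ), sqrt( 6),  pi, 24.2, 34,  35, 37.98 , 99.44]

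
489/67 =7 + 20/67 = 7.30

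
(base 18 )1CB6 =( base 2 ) 10011011000100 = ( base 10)9924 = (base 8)23304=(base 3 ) 111121120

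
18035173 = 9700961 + 8334212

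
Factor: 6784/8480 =2^2*5^ ( - 1) = 4/5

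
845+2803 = 3648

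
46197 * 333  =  15383601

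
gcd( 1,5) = 1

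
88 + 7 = 95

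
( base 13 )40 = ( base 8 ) 64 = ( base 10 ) 52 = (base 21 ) 2a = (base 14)3A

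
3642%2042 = 1600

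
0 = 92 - 92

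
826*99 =81774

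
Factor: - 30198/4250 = - 3^1*5^(- 3)*7^1*17^ ( - 1)*719^1 = - 15099/2125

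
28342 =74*383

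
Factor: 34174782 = 2^1*3^2*103^1*18433^1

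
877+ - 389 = 488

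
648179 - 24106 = 624073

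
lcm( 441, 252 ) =1764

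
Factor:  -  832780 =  - 2^2  *  5^1 * 13^1*3203^1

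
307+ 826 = 1133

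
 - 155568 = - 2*77784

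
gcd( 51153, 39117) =3009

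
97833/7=13976 +1/7 = 13976.14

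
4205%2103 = 2102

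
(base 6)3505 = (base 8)1501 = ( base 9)1125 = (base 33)p8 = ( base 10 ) 833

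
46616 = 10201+36415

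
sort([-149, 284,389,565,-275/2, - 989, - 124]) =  [-989, - 149, -275/2, -124,284, 389,565 ]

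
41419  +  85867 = 127286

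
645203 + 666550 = 1311753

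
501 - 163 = 338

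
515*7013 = 3611695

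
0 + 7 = 7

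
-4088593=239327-4327920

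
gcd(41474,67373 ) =89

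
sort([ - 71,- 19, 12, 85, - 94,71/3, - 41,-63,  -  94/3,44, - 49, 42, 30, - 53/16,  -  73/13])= [ - 94, - 71, - 63,-49 ,-41 , - 94/3, - 19, - 73/13, - 53/16, 12,71/3,  30,42, 44, 85]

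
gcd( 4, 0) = 4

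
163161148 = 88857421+74303727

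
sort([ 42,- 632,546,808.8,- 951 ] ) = [ -951, - 632, 42,546, 808.8] 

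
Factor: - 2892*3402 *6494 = -63891764496 =- 2^4*3^6*7^1*17^1 * 191^1*241^1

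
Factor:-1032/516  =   - 2^1 = - 2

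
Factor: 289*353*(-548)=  - 55905316 = - 2^2*17^2*137^1*353^1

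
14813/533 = 14813/533= 27.79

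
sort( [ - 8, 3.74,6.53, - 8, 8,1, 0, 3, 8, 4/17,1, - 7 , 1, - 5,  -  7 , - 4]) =[ - 8 , - 8, - 7, - 7, - 5, - 4,0,  4/17, 1, 1,  1,3,3.74,6.53,8  ,  8 ] 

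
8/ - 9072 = -1/1134 = - 0.00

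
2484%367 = 282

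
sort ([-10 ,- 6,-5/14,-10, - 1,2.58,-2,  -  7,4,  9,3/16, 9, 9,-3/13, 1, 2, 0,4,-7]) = [ - 10,-10,-7, - 7, - 6,-2,- 1, - 5/14,-3/13,  0, 3/16,1,2, 2.58 , 4, 4, 9,  9, 9] 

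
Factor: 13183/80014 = 2^( - 1)*11^( - 1)*3637^(-1 )*13183^1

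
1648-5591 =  - 3943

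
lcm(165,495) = 495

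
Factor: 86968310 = 2^1*5^1*11^1 * 13^1*61^1*997^1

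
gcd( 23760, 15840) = 7920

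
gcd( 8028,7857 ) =9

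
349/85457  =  349/85457 =0.00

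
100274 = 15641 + 84633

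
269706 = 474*569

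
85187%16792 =1227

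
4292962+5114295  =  9407257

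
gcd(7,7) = 7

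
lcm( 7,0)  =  0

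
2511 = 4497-1986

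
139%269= 139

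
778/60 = 389/30 = 12.97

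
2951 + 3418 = 6369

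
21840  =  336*65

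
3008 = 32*94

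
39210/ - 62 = -633  +  18/31 = - 632.42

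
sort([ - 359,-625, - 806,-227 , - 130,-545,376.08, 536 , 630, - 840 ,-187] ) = [  -  840,-806, - 625,-545, - 359,  -  227, - 187,  -  130, 376.08,536, 630 ] 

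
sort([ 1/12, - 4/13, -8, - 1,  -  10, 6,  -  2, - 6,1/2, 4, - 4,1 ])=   [ - 10, - 8, -6,  -  4, - 2, - 1  , - 4/13,1/12,1/2, 1 , 4 , 6]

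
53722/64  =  839+ 13/32 = 839.41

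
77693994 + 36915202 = 114609196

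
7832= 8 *979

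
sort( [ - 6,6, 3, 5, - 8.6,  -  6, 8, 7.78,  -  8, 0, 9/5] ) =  [  -  8.6,  -  8, - 6, - 6,0,9/5, 3, 5, 6, 7.78, 8 ]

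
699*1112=777288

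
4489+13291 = 17780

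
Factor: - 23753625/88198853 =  - 3^1*5^3*7^1*4339^( - 1)*9049^1*20327^( - 1 ) 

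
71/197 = 71/197 = 0.36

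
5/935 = 1/187 =0.01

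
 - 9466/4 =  - 4733/2 = - 2366.50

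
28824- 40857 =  - 12033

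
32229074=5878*5483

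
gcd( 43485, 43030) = 65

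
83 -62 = 21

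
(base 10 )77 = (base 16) 4D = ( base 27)2N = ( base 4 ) 1031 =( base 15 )52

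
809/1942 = 809/1942 = 0.42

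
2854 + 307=3161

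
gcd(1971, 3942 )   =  1971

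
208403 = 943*221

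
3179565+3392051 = 6571616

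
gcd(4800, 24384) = 192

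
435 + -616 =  - 181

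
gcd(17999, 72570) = 41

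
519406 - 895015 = - 375609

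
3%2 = 1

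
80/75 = 16/15 = 1.07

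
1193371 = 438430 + 754941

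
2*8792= 17584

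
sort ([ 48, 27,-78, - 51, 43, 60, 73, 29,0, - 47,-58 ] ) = [ - 78, - 58, - 51, - 47,0, 27,  29,43,48 , 60  ,  73 ] 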